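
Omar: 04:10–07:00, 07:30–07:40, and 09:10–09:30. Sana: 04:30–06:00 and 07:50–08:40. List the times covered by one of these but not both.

04:10–04:30, 06:00–07:00, 07:30–07:40, 07:50–08:40, 09:10–09:30

Only in the first: 04:10–04:30, 06:00–07:00, 07:30–07:40, 09:10–09:30.
Only in the second: 07:50–08:40.
Together these are the periods covered by exactly one.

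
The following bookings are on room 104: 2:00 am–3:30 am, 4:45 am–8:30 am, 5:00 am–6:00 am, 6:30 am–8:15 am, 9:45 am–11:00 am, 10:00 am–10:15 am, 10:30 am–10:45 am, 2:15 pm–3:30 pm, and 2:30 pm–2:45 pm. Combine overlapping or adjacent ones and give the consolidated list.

4:45 am–8:30 am is disjoint → start new block.
5:00 am–6:00 am overlaps/touches 4:45 am–8:30 am → extend to 4:45 am–8:30 am.
6:30 am–8:15 am overlaps/touches 4:45 am–8:30 am → extend to 4:45 am–8:30 am.
9:45 am–11:00 am is disjoint → start new block.
10:00 am–10:15 am overlaps/touches 9:45 am–11:00 am → extend to 9:45 am–11:00 am.
10:30 am–10:45 am overlaps/touches 9:45 am–11:00 am → extend to 9:45 am–11:00 am.
2:15 pm–3:30 pm is disjoint → start new block.
2:30 pm–2:45 pm overlaps/touches 2:15 pm–3:30 pm → extend to 2:15 pm–3:30 pm.

2:00 am–3:30 am, 4:45 am–8:30 am, 9:45 am–11:00 am, 2:15 pm–3:30 pm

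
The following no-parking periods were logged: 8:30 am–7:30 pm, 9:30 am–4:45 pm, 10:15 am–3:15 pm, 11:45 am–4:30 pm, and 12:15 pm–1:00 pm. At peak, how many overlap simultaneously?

Walk the sorted start/end points keeping a running depth.
The depth first hits 5 at 12:15 pm.

5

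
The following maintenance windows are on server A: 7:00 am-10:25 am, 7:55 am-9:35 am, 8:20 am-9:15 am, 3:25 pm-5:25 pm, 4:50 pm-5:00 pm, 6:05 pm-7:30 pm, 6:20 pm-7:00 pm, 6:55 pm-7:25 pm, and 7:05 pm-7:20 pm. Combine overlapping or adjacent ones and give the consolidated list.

7:00 am–10:25 am, 3:25 pm–5:25 pm, 6:05 pm–7:30 pm

7:55 am–9:35 am overlaps/touches 7:00 am–10:25 am → extend to 7:00 am–10:25 am.
8:20 am–9:15 am overlaps/touches 7:00 am–10:25 am → extend to 7:00 am–10:25 am.
3:25 pm–5:25 pm is disjoint → start new block.
4:50 pm–5:00 pm overlaps/touches 3:25 pm–5:25 pm → extend to 3:25 pm–5:25 pm.
6:05 pm–7:30 pm is disjoint → start new block.
6:20 pm–7:00 pm overlaps/touches 6:05 pm–7:30 pm → extend to 6:05 pm–7:30 pm.
6:55 pm–7:25 pm overlaps/touches 6:05 pm–7:30 pm → extend to 6:05 pm–7:30 pm.
7:05 pm–7:20 pm overlaps/touches 6:05 pm–7:30 pm → extend to 6:05 pm–7:30 pm.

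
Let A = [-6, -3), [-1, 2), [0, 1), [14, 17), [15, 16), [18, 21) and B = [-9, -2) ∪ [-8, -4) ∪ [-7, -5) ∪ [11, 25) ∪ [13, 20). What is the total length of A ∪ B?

24

A, merged: [-6, -3), [-1, 2), [14, 17), [18, 21).
B, merged: [-9, -2), [11, 25).
A ∪ B = [-9, -2), [-1, 2), [11, 25).
Total: 7 + 3 + 14 = 24.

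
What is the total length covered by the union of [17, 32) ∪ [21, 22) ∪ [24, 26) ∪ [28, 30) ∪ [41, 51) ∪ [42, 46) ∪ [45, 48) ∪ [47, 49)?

Merged: [17, 32), [41, 51).
Lengths: 15 + 10 = 25.

25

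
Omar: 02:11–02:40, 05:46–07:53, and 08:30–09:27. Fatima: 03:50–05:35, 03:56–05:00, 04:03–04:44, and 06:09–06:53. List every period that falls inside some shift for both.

06:09-06:53

B, merged: 03:50-05:35, 06:09-06:53.
02:11-02:40 falls entirely outside B.
05:46-07:53 overlaps B on 06:09-06:53.
08:30-09:27 falls entirely outside B.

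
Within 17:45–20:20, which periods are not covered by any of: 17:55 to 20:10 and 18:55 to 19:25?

17:45–17:55, 20:10–20:20

The merged coverage is 17:55–20:10.
Gaps within 17:45–20:20: 17:45–17:55, 20:10–20:20.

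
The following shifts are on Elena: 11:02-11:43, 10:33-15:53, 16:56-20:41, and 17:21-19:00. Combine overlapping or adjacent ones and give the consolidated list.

10:33-15:53, 16:56-20:41

Sort by start: 10:33-15:53, 11:02-11:43, 16:56-20:41, 17:21-19:00.
11:02-11:43 overlaps/touches 10:33-15:53 → extend to 10:33-15:53.
16:56-20:41 is disjoint → start new block.
17:21-19:00 overlaps/touches 16:56-20:41 → extend to 16:56-20:41.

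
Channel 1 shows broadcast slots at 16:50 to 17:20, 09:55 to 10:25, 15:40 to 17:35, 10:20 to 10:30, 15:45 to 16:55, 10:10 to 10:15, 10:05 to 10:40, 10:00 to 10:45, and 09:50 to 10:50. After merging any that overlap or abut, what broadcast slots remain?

Sort by start: 09:50–10:50, 09:55–10:25, 10:00–10:45, 10:05–10:40, 10:10–10:15, 10:20–10:30, 15:40–17:35, 15:45–16:55, 16:50–17:20.
09:55–10:25 overlaps/touches 09:50–10:50 → extend to 09:50–10:50.
10:00–10:45 overlaps/touches 09:50–10:50 → extend to 09:50–10:50.
10:05–10:40 overlaps/touches 09:50–10:50 → extend to 09:50–10:50.
10:10–10:15 overlaps/touches 09:50–10:50 → extend to 09:50–10:50.
10:20–10:30 overlaps/touches 09:50–10:50 → extend to 09:50–10:50.
15:40–17:35 is disjoint → start new block.
15:45–16:55 overlaps/touches 15:40–17:35 → extend to 15:40–17:35.
16:50–17:20 overlaps/touches 15:40–17:35 → extend to 15:40–17:35.

09:50–10:50, 15:40–17:35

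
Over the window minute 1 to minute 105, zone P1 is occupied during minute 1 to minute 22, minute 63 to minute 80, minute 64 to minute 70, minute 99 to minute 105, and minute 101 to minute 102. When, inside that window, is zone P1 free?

minute 22 to minute 63, minute 80 to minute 99

After merging, the occupied span is minute 1 to minute 22, minute 63 to minute 80, minute 99 to minute 105.
Complement within minute 1 to minute 105: minute 22 to minute 63, minute 80 to minute 99.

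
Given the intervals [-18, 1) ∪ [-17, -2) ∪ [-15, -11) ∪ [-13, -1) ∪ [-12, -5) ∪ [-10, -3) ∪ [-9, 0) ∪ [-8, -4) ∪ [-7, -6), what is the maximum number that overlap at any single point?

8

At -7, 8 of the intervals are simultaneously active.
No point has more.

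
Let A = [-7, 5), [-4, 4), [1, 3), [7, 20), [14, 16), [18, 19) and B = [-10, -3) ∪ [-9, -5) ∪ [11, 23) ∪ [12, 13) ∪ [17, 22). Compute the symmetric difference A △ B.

[-10, -7) ∪ [-3, 5) ∪ [7, 11) ∪ [20, 23)

A, merged: [-7, 5), [7, 20).
B, merged: [-10, -3), [11, 23).
Only in the first: [-3, 5), [7, 11).
Only in the second: [-10, -7), [20, 23).
Together these are the periods covered by exactly one.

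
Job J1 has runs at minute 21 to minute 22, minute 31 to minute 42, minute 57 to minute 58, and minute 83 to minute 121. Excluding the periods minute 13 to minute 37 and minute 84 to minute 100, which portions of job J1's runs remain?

minute 21 to minute 22: entirely removed.
minute 31 to minute 42 \ B = minute 37 to minute 42.
minute 57 to minute 58: nothing removed.
minute 83 to minute 121 \ B = minute 83 to minute 84, minute 100 to minute 121.

minute 37 to minute 42, minute 57 to minute 58, minute 83 to minute 84, minute 100 to minute 121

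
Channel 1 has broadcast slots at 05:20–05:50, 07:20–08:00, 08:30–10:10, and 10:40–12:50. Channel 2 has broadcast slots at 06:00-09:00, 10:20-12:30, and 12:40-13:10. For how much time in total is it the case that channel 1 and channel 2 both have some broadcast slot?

A ∩ B = 07:20-08:00, 08:30-09:00, 10:40-12:30, 12:40-12:50.
Total: 40 min + 30 min + 1 h 50 min + 10 min = 3 h 10 min.

3 h 10 min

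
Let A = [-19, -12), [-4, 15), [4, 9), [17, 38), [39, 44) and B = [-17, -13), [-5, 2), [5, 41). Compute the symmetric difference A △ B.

[-19, -17) ∪ [-13, -12) ∪ [-5, -4) ∪ [2, 5) ∪ [15, 17) ∪ [38, 39) ∪ [41, 44)

Merge the first list: [-19, -12), [-4, 15), [17, 38), [39, 44).
A \ B = [-19, -17), [-13, -12), [2, 5), [41, 44).
B \ A = [-5, -4), [15, 17), [38, 39).
Union of the two gives the symmetric difference.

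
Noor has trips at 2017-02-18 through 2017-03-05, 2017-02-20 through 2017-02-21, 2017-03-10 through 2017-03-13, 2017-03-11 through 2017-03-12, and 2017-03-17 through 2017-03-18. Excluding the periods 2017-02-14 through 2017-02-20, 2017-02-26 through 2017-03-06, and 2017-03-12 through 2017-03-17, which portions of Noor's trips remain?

Merge the first list: 2017-02-18 through 2017-03-05, 2017-03-10 through 2017-03-13, 2017-03-17 through 2017-03-18.
2017-02-18 through 2017-03-05 \ B = 2017-02-21 through 2017-02-25.
2017-03-10 through 2017-03-13 \ B = 2017-03-10 through 2017-03-11.
2017-03-17 through 2017-03-18 \ B = 2017-03-18 through 2017-03-18.

2017-02-21 through 2017-02-25, 2017-03-10 through 2017-03-11, 2017-03-18 through 2017-03-18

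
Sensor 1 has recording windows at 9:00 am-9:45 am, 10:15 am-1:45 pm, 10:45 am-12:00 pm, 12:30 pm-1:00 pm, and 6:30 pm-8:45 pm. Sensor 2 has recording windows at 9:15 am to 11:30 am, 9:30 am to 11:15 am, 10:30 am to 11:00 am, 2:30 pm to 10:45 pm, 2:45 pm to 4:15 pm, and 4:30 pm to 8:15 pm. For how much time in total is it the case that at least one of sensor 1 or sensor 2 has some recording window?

13 h

A, merged: 9:00 am-9:45 am, 10:15 am-1:45 pm, 6:30 pm-8:45 pm.
B, merged: 9:15 am-11:30 am, 2:30 pm-10:45 pm.
A ∪ B = 9:00 am-1:45 pm, 2:30 pm-10:45 pm.
Total: 4 h 45 min + 8 h 15 min = 13 h.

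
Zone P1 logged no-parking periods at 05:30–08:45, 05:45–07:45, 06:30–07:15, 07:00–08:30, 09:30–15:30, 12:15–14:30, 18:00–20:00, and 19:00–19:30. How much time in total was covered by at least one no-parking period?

11 h 15 min

Merged: 05:30–08:45, 09:30–15:30, 18:00–20:00.
Lengths: 3 h 15 min + 6 h + 2 h = 11 h 15 min.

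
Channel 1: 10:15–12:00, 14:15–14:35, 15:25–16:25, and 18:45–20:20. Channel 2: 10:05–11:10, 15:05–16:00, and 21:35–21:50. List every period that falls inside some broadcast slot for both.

10:15-11:10, 15:25-16:00

10:15-12:00 overlaps B on 10:15-11:10.
14:15-14:35 falls entirely outside B.
15:25-16:25 overlaps B on 15:25-16:00.
18:45-20:20 falls entirely outside B.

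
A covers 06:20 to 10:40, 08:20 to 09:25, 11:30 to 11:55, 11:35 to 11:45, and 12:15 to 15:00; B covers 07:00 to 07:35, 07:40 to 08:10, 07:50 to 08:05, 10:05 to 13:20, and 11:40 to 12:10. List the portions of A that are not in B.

06:20–07:00, 07:35–07:40, 08:10–10:05, 13:20–15:00

First set merges to 06:20–10:40, 11:30–11:55, 12:15–15:00.
Second set merges to 07:00–07:35, 07:40–08:10, 10:05–13:20.
06:20–10:40 with B removed leaves 06:20–07:00, 07:35–07:40, 08:10–10:05.
11:30–11:55 lies entirely inside B → drops out.
12:15–15:00 with B removed leaves 13:20–15:00.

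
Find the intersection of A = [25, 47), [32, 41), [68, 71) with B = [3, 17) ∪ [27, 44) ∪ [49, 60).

Merge the first list: [25, 47), [68, 71).
[25, 47) ∩ B → [27, 44).
[68, 71) meets no B interval.

[27, 44)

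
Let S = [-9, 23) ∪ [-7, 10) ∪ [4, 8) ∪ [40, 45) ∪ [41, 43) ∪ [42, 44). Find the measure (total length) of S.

Merged: [-9, 23), [40, 45).
Lengths: 32 + 5 = 37.

37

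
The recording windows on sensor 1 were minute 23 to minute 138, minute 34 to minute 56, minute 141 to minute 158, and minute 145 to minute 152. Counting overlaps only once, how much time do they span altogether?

Merged: minute 23 to minute 138, minute 141 to minute 158.
Lengths: 115 minutes + 17 minutes = 132 minutes.

132 minutes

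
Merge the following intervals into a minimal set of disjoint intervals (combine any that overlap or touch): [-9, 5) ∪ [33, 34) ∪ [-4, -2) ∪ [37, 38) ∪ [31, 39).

Sort by start: [-9, 5), [-4, -2), [31, 39), [33, 34), [37, 38).
[-4, -2) overlaps/touches [-9, 5) → extend to [-9, 5).
[31, 39) is disjoint → start new block.
[33, 34) overlaps/touches [31, 39) → extend to [31, 39).
[37, 38) overlaps/touches [31, 39) → extend to [31, 39).

[-9, 5) ∪ [31, 39)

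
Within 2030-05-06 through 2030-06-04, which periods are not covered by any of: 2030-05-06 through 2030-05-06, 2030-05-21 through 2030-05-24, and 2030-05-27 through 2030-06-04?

The merged coverage is 2030-05-06 through 2030-05-06, 2030-05-21 through 2030-05-24, 2030-05-27 through 2030-06-04.
Complement within 2030-05-06 through 2030-06-04: 2030-05-07 through 2030-05-20, 2030-05-25 through 2030-05-26.

2030-05-07 through 2030-05-20, 2030-05-25 through 2030-05-26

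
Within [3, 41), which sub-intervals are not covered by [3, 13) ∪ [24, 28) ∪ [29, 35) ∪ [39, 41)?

[13, 24) ∪ [28, 29) ∪ [35, 39)

The merged coverage is [3, 13), [24, 28), [29, 35), [39, 41).
Complement within [3, 41): [13, 24), [28, 29), [35, 39).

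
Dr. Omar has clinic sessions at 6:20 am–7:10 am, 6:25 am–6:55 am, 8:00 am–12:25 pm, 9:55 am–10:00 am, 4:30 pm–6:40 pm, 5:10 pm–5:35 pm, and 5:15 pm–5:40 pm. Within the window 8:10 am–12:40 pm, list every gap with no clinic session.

After merging, the occupied span is 6:20 am–7:10 am, 8:00 am–12:25 pm, 4:30 pm–6:40 pm.
Complement within 8:10 am–12:40 pm: 12:25 pm–12:40 pm.

12:25 pm–12:40 pm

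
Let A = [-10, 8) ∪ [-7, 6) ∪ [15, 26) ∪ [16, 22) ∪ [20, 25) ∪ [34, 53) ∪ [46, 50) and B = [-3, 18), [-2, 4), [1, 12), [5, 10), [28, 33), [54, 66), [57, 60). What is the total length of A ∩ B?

Merge the first list: [-10, 8), [15, 26), [34, 53).
Merge the second list: [-3, 18), [28, 33), [54, 66).
A ∩ B = [-3, 8), [15, 18).
Total: 11 + 3 = 14.

14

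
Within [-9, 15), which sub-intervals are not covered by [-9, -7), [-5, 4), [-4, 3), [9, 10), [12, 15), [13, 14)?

[-7, -5) ∪ [4, 9) ∪ [10, 12)

After merging, the occupied span is [-9, -7), [-5, 4), [9, 10), [12, 15).
Uncovered inside [-9, 15): [-7, -5), [4, 9), [10, 12).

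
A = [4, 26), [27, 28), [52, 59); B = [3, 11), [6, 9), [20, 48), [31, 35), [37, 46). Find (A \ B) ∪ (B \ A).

[3, 4) ∪ [11, 20) ∪ [26, 27) ∪ [28, 48) ∪ [52, 59)

Second set merges to [3, 11), [20, 48).
A but not B: [11, 20), [52, 59).
B but not A: [3, 4), [26, 27), [28, 48).
Combining gives A △ B.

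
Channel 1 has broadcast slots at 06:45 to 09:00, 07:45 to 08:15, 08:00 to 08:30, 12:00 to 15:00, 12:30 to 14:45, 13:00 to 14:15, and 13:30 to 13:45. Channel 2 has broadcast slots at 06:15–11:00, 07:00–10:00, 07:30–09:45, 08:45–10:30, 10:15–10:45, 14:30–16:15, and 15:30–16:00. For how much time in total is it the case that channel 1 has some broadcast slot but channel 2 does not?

2 h 30 min

Merge the first list: 06:45–09:00, 12:00–15:00.
Merge the second list: 06:15–11:00, 14:30–16:15.
A \ B = 12:00–14:30.
Total: 2 h 30 min.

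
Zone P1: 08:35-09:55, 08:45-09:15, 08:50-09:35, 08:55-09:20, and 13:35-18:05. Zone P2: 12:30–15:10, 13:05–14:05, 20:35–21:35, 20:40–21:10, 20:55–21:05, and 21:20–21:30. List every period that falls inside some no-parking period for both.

Merge the first list: 08:35-09:55, 13:35-18:05.
Merge the second list: 12:30-15:10, 20:35-21:35.
08:35-09:55 falls entirely outside B.
13:35-18:05 overlaps B on 13:35-15:10.

13:35-15:10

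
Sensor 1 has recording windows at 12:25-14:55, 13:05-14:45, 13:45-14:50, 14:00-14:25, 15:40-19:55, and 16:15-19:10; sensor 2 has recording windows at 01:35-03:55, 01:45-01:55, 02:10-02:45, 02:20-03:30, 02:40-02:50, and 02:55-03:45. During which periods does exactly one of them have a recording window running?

A, merged: 12:25–14:55, 15:40–19:55.
B, merged: 01:35–03:55.
Only in the first: 12:25–14:55, 15:40–19:55.
Only in the second: 01:35–03:55.
Together these are the periods covered by exactly one.

01:35–03:55, 12:25–14:55, 15:40–19:55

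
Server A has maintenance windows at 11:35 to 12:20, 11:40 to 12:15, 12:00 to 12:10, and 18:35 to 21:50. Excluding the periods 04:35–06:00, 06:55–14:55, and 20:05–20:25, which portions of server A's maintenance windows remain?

Merge the first list: 11:35-12:20, 18:35-21:50.
11:35-12:20: entirely removed.
18:35-21:50 \ B = 18:35-20:05, 20:25-21:50.

18:35-20:05, 20:25-21:50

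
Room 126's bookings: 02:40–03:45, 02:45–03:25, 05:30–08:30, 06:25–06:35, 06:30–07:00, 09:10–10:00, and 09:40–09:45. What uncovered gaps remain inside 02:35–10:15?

02:35-02:40, 03:45-05:30, 08:30-09:10, 10:00-10:15

The merged coverage is 02:40-03:45, 05:30-08:30, 09:10-10:00.
Complement within 02:35-10:15: 02:35-02:40, 03:45-05:30, 08:30-09:10, 10:00-10:15.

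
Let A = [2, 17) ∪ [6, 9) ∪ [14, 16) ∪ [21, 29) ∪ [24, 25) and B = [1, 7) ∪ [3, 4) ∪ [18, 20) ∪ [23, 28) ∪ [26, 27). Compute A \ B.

[7, 17) ∪ [21, 23) ∪ [28, 29)

First set merges to [2, 17), [21, 29).
Second set merges to [1, 7), [18, 20), [23, 28).
[2, 17) minus B → [7, 17).
[21, 29) minus B → [21, 23), [28, 29).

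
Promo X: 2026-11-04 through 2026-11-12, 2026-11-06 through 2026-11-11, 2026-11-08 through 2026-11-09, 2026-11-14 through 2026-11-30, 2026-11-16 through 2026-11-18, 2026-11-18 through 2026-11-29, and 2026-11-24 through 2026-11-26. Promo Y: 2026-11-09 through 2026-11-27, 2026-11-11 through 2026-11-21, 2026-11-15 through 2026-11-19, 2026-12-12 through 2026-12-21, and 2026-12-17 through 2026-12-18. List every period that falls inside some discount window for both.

First set merges to 2026-11-04 through 2026-11-12, 2026-11-14 through 2026-11-30.
Second set merges to 2026-11-09 through 2026-11-27, 2026-12-12 through 2026-12-21.
2026-11-04 through 2026-11-12 ∩ B → 2026-11-09 through 2026-11-12.
2026-11-14 through 2026-11-30 ∩ B → 2026-11-14 through 2026-11-27.

2026-11-09 through 2026-11-12, 2026-11-14 through 2026-11-27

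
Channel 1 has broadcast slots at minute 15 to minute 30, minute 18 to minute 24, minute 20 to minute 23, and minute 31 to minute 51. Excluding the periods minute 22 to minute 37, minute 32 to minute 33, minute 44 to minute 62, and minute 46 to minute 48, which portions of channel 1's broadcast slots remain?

A, merged: minute 15 to minute 30, minute 31 to minute 51.
B, merged: minute 22 to minute 37, minute 44 to minute 62.
minute 15 to minute 30 minus B → minute 15 to minute 22.
minute 31 to minute 51 minus B → minute 37 to minute 44.

minute 15 to minute 22, minute 37 to minute 44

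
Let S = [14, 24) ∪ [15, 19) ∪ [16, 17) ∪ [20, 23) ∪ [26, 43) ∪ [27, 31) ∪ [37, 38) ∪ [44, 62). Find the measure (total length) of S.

Merged: [14, 24), [26, 43), [44, 62).
Lengths: 10 + 17 + 18 = 45.

45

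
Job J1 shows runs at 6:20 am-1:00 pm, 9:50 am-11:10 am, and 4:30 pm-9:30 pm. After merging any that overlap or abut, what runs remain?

9:50 am–11:10 am overlaps/touches 6:20 am–1:00 pm → extend to 6:20 am–1:00 pm.
4:30 pm–9:30 pm is disjoint → start new block.

6:20 am–1:00 pm, 4:30 pm–9:30 pm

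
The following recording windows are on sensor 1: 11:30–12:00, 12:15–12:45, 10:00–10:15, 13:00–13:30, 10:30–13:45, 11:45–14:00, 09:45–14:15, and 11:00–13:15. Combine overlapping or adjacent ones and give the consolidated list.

09:45–14:15

Sort by start: 09:45–14:15, 10:00–10:15, 10:30–13:45, 11:00–13:15, 11:30–12:00, 11:45–14:00, 12:15–12:45, 13:00–13:30.
10:00–10:15 overlaps/touches 09:45–14:15 → extend to 09:45–14:15.
10:30–13:45 overlaps/touches 09:45–14:15 → extend to 09:45–14:15.
11:00–13:15 overlaps/touches 09:45–14:15 → extend to 09:45–14:15.
11:30–12:00 overlaps/touches 09:45–14:15 → extend to 09:45–14:15.
11:45–14:00 overlaps/touches 09:45–14:15 → extend to 09:45–14:15.
12:15–12:45 overlaps/touches 09:45–14:15 → extend to 09:45–14:15.
13:00–13:30 overlaps/touches 09:45–14:15 → extend to 09:45–14:15.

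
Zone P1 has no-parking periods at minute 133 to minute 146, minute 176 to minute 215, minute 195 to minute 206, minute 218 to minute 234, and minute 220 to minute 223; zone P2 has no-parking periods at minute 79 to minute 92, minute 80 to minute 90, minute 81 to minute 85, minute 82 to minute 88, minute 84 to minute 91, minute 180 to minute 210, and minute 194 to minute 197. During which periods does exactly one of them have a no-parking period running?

First set merges to minute 133 to minute 146, minute 176 to minute 215, minute 218 to minute 234.
Second set merges to minute 79 to minute 92, minute 180 to minute 210.
Only in the first: minute 133 to minute 146, minute 176 to minute 180, minute 210 to minute 215, minute 218 to minute 234.
Only in the second: minute 79 to minute 92.
Together these are the periods covered by exactly one.

minute 79 to minute 92, minute 133 to minute 146, minute 176 to minute 180, minute 210 to minute 215, minute 218 to minute 234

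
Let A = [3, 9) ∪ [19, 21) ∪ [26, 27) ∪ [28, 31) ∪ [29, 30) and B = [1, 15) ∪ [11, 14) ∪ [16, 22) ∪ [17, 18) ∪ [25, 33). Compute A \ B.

none

Merge the first list: [3, 9), [19, 21), [26, 27), [28, 31).
Merge the second list: [1, 15), [16, 22), [25, 33).
[3, 9): entirely removed.
[19, 21): entirely removed.
[26, 27): entirely removed.
[28, 31): entirely removed.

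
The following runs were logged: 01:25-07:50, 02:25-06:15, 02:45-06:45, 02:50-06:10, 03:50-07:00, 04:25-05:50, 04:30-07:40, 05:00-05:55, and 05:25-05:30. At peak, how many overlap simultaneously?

Walk the sorted start/end points keeping a running depth.
The depth first hits 9 at 05:25.

9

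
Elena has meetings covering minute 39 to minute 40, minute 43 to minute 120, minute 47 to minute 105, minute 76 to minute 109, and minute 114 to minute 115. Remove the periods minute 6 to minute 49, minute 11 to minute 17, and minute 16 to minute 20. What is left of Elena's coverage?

minute 49 to minute 120

A, merged: minute 39 to minute 40, minute 43 to minute 120.
B, merged: minute 6 to minute 49.
minute 39 to minute 40: entirely removed.
minute 43 to minute 120 \ B = minute 49 to minute 120.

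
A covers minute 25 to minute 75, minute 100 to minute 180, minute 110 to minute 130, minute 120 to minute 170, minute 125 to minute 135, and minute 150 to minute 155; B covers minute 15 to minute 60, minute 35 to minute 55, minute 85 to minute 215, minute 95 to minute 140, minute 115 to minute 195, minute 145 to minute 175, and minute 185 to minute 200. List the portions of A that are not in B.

Merge the first list: minute 25 to minute 75, minute 100 to minute 180.
Merge the second list: minute 15 to minute 60, minute 85 to minute 215.
minute 25 to minute 75 \ B = minute 60 to minute 75.
minute 100 to minute 180: entirely removed.

minute 60 to minute 75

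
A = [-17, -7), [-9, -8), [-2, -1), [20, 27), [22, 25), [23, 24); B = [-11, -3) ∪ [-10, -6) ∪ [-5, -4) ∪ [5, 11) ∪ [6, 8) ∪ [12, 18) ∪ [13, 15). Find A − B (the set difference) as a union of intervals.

[-17, -11) ∪ [-2, -1) ∪ [20, 27)

Merge the first list: [-17, -7), [-2, -1), [20, 27).
Merge the second list: [-11, -3), [5, 11), [12, 18).
[-17, -7) minus B → [-17, -11).
[-2, -1): no B overlap → unchanged.
[20, 27): no B overlap → unchanged.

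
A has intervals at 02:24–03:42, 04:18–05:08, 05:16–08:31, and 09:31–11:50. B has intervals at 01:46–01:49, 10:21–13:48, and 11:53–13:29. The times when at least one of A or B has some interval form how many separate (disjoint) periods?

5

B, merged: 01:46-01:49, 10:21-13:48.
A ∪ B = 01:46-01:49, 02:24-03:42, 04:18-05:08, 05:16-08:31, 09:31-13:48.
That is 5 disjoint pieces.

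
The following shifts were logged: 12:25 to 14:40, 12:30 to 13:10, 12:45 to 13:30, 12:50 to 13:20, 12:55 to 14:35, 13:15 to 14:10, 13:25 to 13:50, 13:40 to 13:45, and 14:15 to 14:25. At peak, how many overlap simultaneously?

5

Walk the sorted start/end points keeping a running depth.
The depth first hits 5 at 12:55.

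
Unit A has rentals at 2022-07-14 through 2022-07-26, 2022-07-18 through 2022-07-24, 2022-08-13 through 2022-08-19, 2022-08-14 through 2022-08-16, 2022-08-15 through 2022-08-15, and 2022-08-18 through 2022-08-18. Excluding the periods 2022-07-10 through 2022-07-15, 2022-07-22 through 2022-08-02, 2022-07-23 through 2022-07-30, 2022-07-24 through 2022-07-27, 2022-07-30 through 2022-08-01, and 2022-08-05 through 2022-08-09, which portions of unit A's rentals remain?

A, merged: 2022-07-14 through 2022-07-26, 2022-08-13 through 2022-08-19.
B, merged: 2022-07-10 through 2022-07-15, 2022-07-22 through 2022-08-02, 2022-08-05 through 2022-08-09.
2022-07-14 through 2022-07-26 minus B → 2022-07-16 through 2022-07-21.
2022-08-13 through 2022-08-19: no B overlap → unchanged.

2022-07-16 through 2022-07-21, 2022-08-13 through 2022-08-19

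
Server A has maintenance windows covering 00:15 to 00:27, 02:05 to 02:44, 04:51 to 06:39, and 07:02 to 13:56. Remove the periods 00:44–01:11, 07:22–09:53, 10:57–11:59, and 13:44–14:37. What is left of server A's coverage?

00:15-00:27 is untouched.
02:05-02:44 is untouched.
04:51-06:39 is untouched.
07:02-13:56 with B removed leaves 07:02-07:22, 09:53-10:57, 11:59-13:44.

00:15-00:27, 02:05-02:44, 04:51-06:39, 07:02-07:22, 09:53-10:57, 11:59-13:44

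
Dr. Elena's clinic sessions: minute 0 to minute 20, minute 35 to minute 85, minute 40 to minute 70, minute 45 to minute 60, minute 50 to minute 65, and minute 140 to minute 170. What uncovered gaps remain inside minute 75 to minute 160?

Covered (merged): minute 0 to minute 20, minute 35 to minute 85, minute 140 to minute 170.
Complement within minute 75 to minute 160: minute 85 to minute 140.

minute 85 to minute 140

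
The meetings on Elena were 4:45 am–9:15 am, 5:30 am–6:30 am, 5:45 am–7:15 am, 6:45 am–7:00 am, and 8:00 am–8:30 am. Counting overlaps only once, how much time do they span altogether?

Merged: 4:45 am-9:15 am.
Length: 4 h 30 min.

4 h 30 min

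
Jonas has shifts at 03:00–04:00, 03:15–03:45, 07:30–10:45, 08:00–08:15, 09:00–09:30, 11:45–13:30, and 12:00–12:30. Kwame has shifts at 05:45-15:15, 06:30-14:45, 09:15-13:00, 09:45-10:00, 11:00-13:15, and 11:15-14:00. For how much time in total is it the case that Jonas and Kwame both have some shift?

5 h

Merge the first list: 03:00–04:00, 07:30–10:45, 11:45–13:30.
Merge the second list: 05:45–15:15.
A ∩ B = 07:30–10:45, 11:45–13:30.
Total: 3 h 15 min + 1 h 45 min = 5 h.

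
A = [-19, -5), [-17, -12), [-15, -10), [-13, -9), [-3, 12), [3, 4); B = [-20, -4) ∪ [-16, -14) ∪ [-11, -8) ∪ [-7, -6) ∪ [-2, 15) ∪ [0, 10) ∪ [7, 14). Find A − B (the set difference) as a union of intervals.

Merge the first list: [-19, -5), [-3, 12).
Merge the second list: [-20, -4), [-2, 15).
[-19, -5): entirely removed.
[-3, 12) \ B = [-3, -2).

[-3, -2)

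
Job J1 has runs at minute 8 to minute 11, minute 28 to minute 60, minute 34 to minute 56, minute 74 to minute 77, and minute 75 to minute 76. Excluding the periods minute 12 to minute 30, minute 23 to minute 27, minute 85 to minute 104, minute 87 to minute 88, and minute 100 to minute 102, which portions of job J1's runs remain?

Merge the first list: minute 8 to minute 11, minute 28 to minute 60, minute 74 to minute 77.
Merge the second list: minute 12 to minute 30, minute 85 to minute 104.
minute 8 to minute 11 is untouched.
minute 28 to minute 60 with B removed leaves minute 30 to minute 60.
minute 74 to minute 77 is untouched.

minute 8 to minute 11, minute 30 to minute 60, minute 74 to minute 77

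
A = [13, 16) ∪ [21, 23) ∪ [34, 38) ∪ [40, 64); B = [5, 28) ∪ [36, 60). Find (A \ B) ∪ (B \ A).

Only in the first: [34, 36), [60, 64).
Only in the second: [5, 13), [16, 21), [23, 28), [38, 40).
Together these are the periods covered by exactly one.

[5, 13) ∪ [16, 21) ∪ [23, 28) ∪ [34, 36) ∪ [38, 40) ∪ [60, 64)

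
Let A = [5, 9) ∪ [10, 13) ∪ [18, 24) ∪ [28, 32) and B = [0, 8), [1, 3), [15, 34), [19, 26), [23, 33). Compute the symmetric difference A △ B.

[0, 5) ∪ [8, 9) ∪ [10, 13) ∪ [15, 18) ∪ [24, 28) ∪ [32, 34)

Merge the second list: [0, 8), [15, 34).
A \ B = [8, 9), [10, 13).
B \ A = [0, 5), [15, 18), [24, 28), [32, 34).
Union of the two gives the symmetric difference.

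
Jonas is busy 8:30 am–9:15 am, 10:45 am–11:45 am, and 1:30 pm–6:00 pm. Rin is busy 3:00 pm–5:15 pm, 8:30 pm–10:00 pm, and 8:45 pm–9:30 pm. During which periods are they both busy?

3:00 pm-5:15 pm

B, merged: 3:00 pm-5:15 pm, 8:30 pm-10:00 pm.
8:30 am-9:15 am: no overlap with the second set.
10:45 am-11:45 am: no overlap with the second set.
1:30 pm-6:00 pm meets the second set on 3:00 pm-5:15 pm.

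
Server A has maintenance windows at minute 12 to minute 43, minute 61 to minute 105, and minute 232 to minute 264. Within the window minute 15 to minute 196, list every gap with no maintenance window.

After merging, the occupied span is minute 12 to minute 43, minute 61 to minute 105, minute 232 to minute 264.
Gaps within minute 15 to minute 196: minute 43 to minute 61, minute 105 to minute 196.

minute 43 to minute 61, minute 105 to minute 196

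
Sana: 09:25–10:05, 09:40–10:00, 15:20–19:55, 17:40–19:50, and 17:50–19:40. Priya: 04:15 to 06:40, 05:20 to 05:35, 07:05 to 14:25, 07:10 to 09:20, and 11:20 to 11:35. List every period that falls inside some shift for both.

Merge the first list: 09:25–10:05, 15:20–19:55.
Merge the second list: 04:15–06:40, 07:05–14:25.
09:25–10:05 overlaps B on 09:25–10:05.
15:20–19:55 falls entirely outside B.

09:25–10:05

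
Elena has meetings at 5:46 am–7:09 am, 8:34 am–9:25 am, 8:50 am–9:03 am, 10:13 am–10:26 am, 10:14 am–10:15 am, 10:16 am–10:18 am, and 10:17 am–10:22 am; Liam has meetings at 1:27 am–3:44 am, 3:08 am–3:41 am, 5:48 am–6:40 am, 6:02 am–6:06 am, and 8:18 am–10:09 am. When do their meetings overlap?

5:48 am–6:40 am, 8:34 am–9:25 am

Merge the first list: 5:46 am–7:09 am, 8:34 am–9:25 am, 10:13 am–10:26 am.
Merge the second list: 1:27 am–3:44 am, 5:48 am–6:40 am, 8:18 am–10:09 am.
5:46 am–7:09 am overlaps B on 5:48 am–6:40 am.
8:34 am–9:25 am overlaps B on 8:34 am–9:25 am.
10:13 am–10:26 am falls entirely outside B.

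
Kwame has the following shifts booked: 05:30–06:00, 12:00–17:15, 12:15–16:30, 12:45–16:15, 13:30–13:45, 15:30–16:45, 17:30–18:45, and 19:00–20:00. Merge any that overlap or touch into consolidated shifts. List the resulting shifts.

05:30–06:00, 12:00–17:15, 17:30–18:45, 19:00–20:00

12:00–17:15 is disjoint → start new block.
12:15–16:30 overlaps/touches 12:00–17:15 → extend to 12:00–17:15.
12:45–16:15 overlaps/touches 12:00–17:15 → extend to 12:00–17:15.
13:30–13:45 overlaps/touches 12:00–17:15 → extend to 12:00–17:15.
15:30–16:45 overlaps/touches 12:00–17:15 → extend to 12:00–17:15.
17:30–18:45 is disjoint → start new block.
19:00–20:00 is disjoint → start new block.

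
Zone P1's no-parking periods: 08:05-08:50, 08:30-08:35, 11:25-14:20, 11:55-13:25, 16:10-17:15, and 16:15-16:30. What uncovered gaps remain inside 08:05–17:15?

08:50-11:25, 14:20-16:10

Covered (merged): 08:05-08:50, 11:25-14:20, 16:10-17:15.
Complement within 08:05-17:15: 08:50-11:25, 14:20-16:10.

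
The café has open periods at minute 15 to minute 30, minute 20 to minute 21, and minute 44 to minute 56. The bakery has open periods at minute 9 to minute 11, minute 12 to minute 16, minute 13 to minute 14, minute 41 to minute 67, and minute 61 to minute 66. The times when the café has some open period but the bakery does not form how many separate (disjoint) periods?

1

First set merges to minute 15 to minute 30, minute 44 to minute 56.
Second set merges to minute 9 to minute 11, minute 12 to minute 16, minute 41 to minute 67.
A \ B = minute 16 to minute 30.
That is 1 disjoint piece.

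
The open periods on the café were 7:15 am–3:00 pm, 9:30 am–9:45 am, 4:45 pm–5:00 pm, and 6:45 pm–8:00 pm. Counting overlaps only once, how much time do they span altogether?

Merged: 7:15 am–3:00 pm, 4:45 pm–5:00 pm, 6:45 pm–8:00 pm.
Lengths: 7 h 45 min + 15 min + 1 h 15 min = 9 h 15 min.

9 h 15 min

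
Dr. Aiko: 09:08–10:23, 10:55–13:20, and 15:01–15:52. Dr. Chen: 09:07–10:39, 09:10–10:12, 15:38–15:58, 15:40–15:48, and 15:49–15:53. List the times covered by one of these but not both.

Second set merges to 09:07-10:39, 15:38-15:58.
A \ B = 10:55-13:20, 15:01-15:38.
B \ A = 09:07-09:08, 10:23-10:39, 15:52-15:58.
Union of the two gives the symmetric difference.

09:07-09:08, 10:23-10:39, 10:55-13:20, 15:01-15:38, 15:52-15:58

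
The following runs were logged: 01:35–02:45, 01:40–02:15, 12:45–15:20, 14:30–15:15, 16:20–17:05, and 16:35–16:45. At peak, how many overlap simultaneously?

At 01:40, 2 of the intervals are simultaneously active.
No point has more.

2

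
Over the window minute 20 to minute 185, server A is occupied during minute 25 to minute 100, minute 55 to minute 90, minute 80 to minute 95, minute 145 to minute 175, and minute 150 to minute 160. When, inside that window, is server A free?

minute 20 to minute 25, minute 100 to minute 145, minute 175 to minute 185

After merging, the occupied span is minute 25 to minute 100, minute 145 to minute 175.
Uncovered inside minute 20 to minute 185: minute 20 to minute 25, minute 100 to minute 145, minute 175 to minute 185.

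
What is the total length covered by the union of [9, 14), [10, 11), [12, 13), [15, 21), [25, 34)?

Merged: [9, 14), [15, 21), [25, 34).
Lengths: 5 + 6 + 9 = 20.

20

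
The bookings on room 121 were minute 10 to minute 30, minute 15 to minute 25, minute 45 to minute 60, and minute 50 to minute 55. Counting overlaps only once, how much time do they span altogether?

Merged: minute 10 to minute 30, minute 45 to minute 60.
Lengths: 20 minutes + 15 minutes = 35 minutes.

35 minutes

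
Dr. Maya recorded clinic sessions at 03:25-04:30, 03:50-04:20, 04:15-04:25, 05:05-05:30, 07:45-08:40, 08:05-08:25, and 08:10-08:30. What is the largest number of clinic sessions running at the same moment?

Sweep endpoints in order; track running count of active intervals.
Peak of 3 reached at 04:15.

3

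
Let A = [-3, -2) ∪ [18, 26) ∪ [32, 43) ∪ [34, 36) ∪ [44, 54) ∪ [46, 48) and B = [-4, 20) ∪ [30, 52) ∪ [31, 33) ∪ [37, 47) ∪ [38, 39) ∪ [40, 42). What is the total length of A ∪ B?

Merge the first list: [-3, -2), [18, 26), [32, 43), [44, 54).
Merge the second list: [-4, 20), [30, 52).
A ∪ B = [-4, 26), [30, 54).
Total: 30 + 24 = 54.

54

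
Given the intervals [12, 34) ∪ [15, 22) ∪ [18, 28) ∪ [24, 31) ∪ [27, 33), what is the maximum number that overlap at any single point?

4

Walk the sorted start/end points keeping a running depth.
The depth first hits 4 at 27.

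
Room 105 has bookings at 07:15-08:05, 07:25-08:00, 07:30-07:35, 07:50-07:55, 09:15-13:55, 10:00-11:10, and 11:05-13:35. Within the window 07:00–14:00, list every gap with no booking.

07:00–07:15, 08:05–09:15, 13:55–14:00

The merged coverage is 07:15–08:05, 09:15–13:55.
Uncovered inside 07:00–14:00: 07:00–07:15, 08:05–09:15, 13:55–14:00.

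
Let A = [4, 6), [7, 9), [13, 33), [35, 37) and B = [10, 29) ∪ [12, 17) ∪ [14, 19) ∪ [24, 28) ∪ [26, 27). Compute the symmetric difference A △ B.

Merge the second list: [10, 29).
Only in the first: [4, 6), [7, 9), [29, 33), [35, 37).
Only in the second: [10, 13).
Together these are the periods covered by exactly one.

[4, 6) ∪ [7, 9) ∪ [10, 13) ∪ [29, 33) ∪ [35, 37)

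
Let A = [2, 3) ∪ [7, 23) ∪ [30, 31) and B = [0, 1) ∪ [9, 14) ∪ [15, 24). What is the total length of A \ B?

5

A \ B = [2, 3), [7, 9), [14, 15), [30, 31).
Total: 1 + 2 + 1 + 1 = 5.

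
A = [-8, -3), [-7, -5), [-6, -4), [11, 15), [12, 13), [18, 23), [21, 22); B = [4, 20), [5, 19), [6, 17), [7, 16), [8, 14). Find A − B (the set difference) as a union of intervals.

[-8, -3) ∪ [20, 23)

A, merged: [-8, -3), [11, 15), [18, 23).
B, merged: [4, 20).
[-8, -3): nothing removed.
[11, 15): entirely removed.
[18, 23) \ B = [20, 23).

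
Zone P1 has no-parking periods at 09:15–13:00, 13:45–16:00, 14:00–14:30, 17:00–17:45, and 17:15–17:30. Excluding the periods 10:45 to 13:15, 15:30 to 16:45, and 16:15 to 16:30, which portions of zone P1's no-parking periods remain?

Merge the first list: 09:15–13:00, 13:45–16:00, 17:00–17:45.
Merge the second list: 10:45–13:15, 15:30–16:45.
09:15–13:00 \ B = 09:15–10:45.
13:45–16:00 \ B = 13:45–15:30.
17:00–17:45: nothing removed.

09:15–10:45, 13:45–15:30, 17:00–17:45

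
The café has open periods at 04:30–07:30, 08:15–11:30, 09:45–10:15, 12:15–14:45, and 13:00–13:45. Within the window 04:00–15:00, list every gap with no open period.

04:00-04:30, 07:30-08:15, 11:30-12:15, 14:45-15:00

The merged coverage is 04:30-07:30, 08:15-11:30, 12:15-14:45.
Uncovered inside 04:00-15:00: 04:00-04:30, 07:30-08:15, 11:30-12:15, 14:45-15:00.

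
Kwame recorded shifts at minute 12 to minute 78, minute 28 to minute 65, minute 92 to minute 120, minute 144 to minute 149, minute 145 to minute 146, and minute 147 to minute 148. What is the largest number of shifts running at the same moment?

2

Sweep endpoints in order; track running count of active intervals.
Peak of 2 reached at minute 28.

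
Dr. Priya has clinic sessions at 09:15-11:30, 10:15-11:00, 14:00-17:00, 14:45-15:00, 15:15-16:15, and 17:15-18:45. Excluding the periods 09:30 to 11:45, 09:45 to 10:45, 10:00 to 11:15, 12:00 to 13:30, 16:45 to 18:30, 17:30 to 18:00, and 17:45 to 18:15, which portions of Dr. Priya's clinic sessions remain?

09:15–09:30, 14:00–16:45, 18:30–18:45

A, merged: 09:15–11:30, 14:00–17:00, 17:15–18:45.
B, merged: 09:30–11:45, 12:00–13:30, 16:45–18:30.
09:15–11:30 minus B → 09:15–09:30.
14:00–17:00 minus B → 14:00–16:45.
17:15–18:45 minus B → 18:30–18:45.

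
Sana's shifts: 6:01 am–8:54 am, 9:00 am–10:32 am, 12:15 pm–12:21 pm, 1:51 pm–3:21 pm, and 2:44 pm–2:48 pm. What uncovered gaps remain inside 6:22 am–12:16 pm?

8:54 am–9:00 am, 10:32 am–12:15 pm

The merged coverage is 6:01 am–8:54 am, 9:00 am–10:32 am, 12:15 pm–12:21 pm, 1:51 pm–3:21 pm.
Gaps within 6:22 am–12:16 pm: 8:54 am–9:00 am, 10:32 am–12:15 pm.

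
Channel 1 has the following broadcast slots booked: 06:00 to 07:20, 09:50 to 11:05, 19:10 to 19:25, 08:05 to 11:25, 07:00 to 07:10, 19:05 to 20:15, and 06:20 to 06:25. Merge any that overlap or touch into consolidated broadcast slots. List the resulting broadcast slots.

Sort by start: 06:00–07:20, 06:20–06:25, 07:00–07:10, 08:05–11:25, 09:50–11:05, 19:05–20:15, 19:10–19:25.
06:20–06:25 overlaps/touches 06:00–07:20 → extend to 06:00–07:20.
07:00–07:10 overlaps/touches 06:00–07:20 → extend to 06:00–07:20.
08:05–11:25 is disjoint → start new block.
09:50–11:05 overlaps/touches 08:05–11:25 → extend to 08:05–11:25.
19:05–20:15 is disjoint → start new block.
19:10–19:25 overlaps/touches 19:05–20:15 → extend to 19:05–20:15.

06:00–07:20, 08:05–11:25, 19:05–20:15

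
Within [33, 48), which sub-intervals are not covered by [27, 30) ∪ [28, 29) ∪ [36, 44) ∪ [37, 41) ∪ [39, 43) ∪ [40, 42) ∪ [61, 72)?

After merging, the occupied span is [27, 30), [36, 44), [61, 72).
Gaps within [33, 48): [33, 36), [44, 48).

[33, 36) ∪ [44, 48)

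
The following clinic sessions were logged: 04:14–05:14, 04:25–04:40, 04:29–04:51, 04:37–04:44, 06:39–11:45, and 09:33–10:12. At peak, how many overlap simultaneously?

4

Walk the sorted start/end points keeping a running depth.
The depth first hits 4 at 04:37.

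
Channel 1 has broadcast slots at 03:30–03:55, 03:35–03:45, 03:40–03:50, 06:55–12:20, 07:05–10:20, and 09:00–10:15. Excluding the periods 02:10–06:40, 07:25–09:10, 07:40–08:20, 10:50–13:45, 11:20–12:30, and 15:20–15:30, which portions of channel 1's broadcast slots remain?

Merge the first list: 03:30–03:55, 06:55–12:20.
Merge the second list: 02:10–06:40, 07:25–09:10, 10:50–13:45, 15:20–15:30.
03:30–03:55: fully covered by B → removed.
06:55–12:20 minus B → 06:55–07:25, 09:10–10:50.

06:55–07:25, 09:10–10:50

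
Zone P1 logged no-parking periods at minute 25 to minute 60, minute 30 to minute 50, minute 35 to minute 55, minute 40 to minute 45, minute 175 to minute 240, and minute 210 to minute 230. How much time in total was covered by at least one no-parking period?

Merged: minute 25 to minute 60, minute 175 to minute 240.
Lengths: 35 minutes + 65 minutes = 100 minutes.

100 minutes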